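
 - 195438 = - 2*97719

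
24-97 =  - 73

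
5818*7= 40726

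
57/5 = 57/5 = 11.40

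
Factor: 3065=5^1*613^1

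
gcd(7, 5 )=1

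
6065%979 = 191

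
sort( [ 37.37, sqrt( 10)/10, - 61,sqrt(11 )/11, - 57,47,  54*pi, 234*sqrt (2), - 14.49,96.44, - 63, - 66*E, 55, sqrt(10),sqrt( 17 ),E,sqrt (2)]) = [ - 66*E ,-63, - 61 , - 57, - 14.49,sqrt( 11)/11 , sqrt( 10 )/10,sqrt( 2),E,sqrt(10 ),sqrt( 17),37.37,47 , 55 , 96.44, 54*pi, 234*sqrt ( 2 )]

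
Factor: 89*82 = 2^1*41^1*89^1 = 7298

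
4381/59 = 74+ 15/59 = 74.25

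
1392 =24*58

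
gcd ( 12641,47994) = 1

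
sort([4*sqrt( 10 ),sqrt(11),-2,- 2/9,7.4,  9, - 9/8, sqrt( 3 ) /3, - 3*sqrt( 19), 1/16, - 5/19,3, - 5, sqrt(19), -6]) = [ - 3*sqrt(19 ), - 6, - 5 ,-2, -9/8, -5/19,-2/9,1/16,sqrt( 3 )/3,  3,sqrt( 11 ),sqrt( 19 ), 7.4,9,4*sqrt( 10 )]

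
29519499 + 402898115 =432417614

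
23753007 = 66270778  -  42517771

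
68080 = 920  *74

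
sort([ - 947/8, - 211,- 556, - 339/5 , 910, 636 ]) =[ - 556 , -211, - 947/8 , - 339/5, 636,910]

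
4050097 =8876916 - 4826819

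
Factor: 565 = 5^1 *113^1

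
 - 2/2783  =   - 2/2783 = - 0.00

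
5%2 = 1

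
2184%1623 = 561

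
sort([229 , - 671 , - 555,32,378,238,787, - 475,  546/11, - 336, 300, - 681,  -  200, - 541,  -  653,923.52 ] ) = [-681, - 671 , - 653,-555,- 541, - 475, - 336, - 200, 32,546/11,229,238 , 300,378 , 787, 923.52]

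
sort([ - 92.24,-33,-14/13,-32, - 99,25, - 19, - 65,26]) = [ - 99, - 92.24,-65, - 33, - 32, - 19, - 14/13,25,26 ] 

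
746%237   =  35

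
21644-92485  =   - 70841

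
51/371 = 51/371  =  0.14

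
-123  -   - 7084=6961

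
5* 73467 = 367335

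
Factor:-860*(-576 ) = 2^8* 3^2*5^1 * 43^1  =  495360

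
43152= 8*5394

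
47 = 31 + 16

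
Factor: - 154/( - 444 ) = 2^(-1)*3^( - 1 )*7^1*11^1*37^( - 1) = 77/222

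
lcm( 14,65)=910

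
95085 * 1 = 95085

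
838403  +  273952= 1112355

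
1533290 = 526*2915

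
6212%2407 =1398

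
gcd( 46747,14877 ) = 1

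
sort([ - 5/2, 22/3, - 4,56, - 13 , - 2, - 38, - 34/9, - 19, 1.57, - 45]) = [ - 45, - 38,  -  19, - 13, - 4, - 34/9, - 5/2, - 2, 1.57, 22/3, 56] 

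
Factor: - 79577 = -17^1*31^1 * 151^1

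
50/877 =50/877 = 0.06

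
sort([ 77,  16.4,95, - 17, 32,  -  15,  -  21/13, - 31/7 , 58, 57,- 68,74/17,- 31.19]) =[ - 68, - 31.19, - 17, - 15,  -  31/7, - 21/13,  74/17, 16.4 , 32,57, 58, 77, 95] 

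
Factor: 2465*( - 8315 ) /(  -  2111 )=20496475/2111=   5^2*17^1*29^1 * 1663^1*2111^( - 1) 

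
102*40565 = 4137630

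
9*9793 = 88137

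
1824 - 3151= -1327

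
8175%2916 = 2343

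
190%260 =190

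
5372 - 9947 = -4575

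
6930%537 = 486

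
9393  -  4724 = 4669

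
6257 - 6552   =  -295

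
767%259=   249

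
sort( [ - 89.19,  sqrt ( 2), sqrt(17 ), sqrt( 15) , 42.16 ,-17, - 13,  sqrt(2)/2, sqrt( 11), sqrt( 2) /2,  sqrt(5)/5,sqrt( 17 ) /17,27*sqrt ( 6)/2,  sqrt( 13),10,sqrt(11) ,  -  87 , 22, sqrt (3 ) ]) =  [ -89.19 , - 87 ,  -  17,-13 , sqrt( 17) /17, sqrt(5)/5,sqrt( 2)/2,sqrt(2) /2, sqrt( 2 ), sqrt( 3), sqrt( 11),sqrt( 11) , sqrt( 13), sqrt( 15 ) , sqrt( 17), 10,22,27*sqrt(6)/2 , 42.16]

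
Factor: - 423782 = -2^1*211891^1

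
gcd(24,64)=8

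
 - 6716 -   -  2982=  - 3734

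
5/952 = 5/952= 0.01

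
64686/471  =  21562/157 =137.34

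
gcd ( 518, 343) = 7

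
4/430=2/215 = 0.01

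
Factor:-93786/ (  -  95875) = 2^1*3^1 * 5^( - 3 )*7^2 *11^1*13^(-1 ) * 29^1*59^(-1) 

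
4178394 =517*8082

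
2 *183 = 366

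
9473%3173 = 3127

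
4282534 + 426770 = 4709304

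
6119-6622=-503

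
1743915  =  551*3165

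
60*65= 3900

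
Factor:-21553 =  - 7^1*3079^1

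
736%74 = 70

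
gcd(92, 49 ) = 1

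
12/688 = 3/172 =0.02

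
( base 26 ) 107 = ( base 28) ob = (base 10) 683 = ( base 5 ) 10213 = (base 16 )2AB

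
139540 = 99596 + 39944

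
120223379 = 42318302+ 77905077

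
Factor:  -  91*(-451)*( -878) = -2^1*7^1*11^1*13^1*41^1*439^1 = - 36033998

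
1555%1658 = 1555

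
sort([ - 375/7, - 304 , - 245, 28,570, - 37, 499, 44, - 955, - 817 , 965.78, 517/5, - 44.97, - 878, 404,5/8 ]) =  [ - 955, -878, - 817, - 304 , - 245, - 375/7, - 44.97 , - 37,  5/8,28,44,517/5, 404, 499,570, 965.78]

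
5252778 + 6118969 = 11371747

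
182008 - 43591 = 138417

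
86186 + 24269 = 110455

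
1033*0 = 0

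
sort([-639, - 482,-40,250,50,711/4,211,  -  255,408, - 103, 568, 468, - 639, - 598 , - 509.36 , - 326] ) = [ -639 ,-639, - 598, - 509.36,-482, - 326,-255, - 103,-40, 50,711/4,211,  250, 408 , 468 , 568] 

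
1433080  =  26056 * 55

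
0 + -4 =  - 4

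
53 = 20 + 33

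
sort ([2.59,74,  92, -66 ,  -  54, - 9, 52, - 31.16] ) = [ - 66, - 54, - 31.16, - 9, 2.59, 52,74, 92] 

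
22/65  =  22/65 = 0.34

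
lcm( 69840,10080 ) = 977760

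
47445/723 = 15815/241 = 65.62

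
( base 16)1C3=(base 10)451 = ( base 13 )289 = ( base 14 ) 243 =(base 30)f1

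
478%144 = 46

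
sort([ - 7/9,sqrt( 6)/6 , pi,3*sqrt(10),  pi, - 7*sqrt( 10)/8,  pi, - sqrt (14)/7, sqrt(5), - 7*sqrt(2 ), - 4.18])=[ - 7*sqrt( 2), - 4.18, - 7*sqrt(10)/8, - 7/9, - sqrt( 14)/7, sqrt(6 ) /6 , sqrt(5), pi, pi,pi,3*sqrt(10)]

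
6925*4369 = 30255325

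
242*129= 31218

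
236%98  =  40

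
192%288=192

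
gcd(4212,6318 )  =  2106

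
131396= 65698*2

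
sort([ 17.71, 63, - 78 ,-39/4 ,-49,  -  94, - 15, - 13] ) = [-94 , - 78, - 49,-15, - 13, - 39/4,17.71,  63]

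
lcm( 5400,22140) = 221400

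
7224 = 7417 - 193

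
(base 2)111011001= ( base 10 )473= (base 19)15h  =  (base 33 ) eb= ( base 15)218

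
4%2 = 0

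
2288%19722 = 2288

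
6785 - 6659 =126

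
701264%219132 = 43868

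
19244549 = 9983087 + 9261462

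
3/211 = 3/211 = 0.01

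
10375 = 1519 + 8856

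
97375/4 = 97375/4 = 24343.75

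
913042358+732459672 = 1645502030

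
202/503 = 202/503 = 0.40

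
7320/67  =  109+17/67 =109.25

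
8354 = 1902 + 6452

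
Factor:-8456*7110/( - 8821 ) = 60122160/8821=2^4*3^2*5^1 * 7^1 * 79^1 * 151^1 * 8821^ ( - 1 ) 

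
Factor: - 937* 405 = - 379485 = - 3^4*5^1*937^1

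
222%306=222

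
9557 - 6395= 3162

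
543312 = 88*6174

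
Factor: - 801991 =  - 227^1*3533^1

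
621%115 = 46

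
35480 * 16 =567680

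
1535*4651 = 7139285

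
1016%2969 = 1016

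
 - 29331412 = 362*(-81026 ) 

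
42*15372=645624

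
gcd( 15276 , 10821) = 3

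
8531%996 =563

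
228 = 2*114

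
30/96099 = 10/32033 = 0.00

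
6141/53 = 115 + 46/53 = 115.87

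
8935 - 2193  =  6742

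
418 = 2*209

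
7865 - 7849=16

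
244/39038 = 122/19519 = 0.01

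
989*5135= 5078515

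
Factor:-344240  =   - 2^4* 5^1*13^1*331^1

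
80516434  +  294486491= 375002925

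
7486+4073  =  11559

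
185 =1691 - 1506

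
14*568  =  7952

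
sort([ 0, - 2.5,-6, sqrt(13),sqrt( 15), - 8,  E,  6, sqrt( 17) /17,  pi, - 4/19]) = [ - 8, - 6, - 2.5, - 4/19, 0,sqrt( 17) /17, E,pi, sqrt( 13 ), sqrt( 15 ), 6 ]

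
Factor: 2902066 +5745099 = 8647165= 5^1 * 1729433^1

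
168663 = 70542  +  98121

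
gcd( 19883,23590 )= 337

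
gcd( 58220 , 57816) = 4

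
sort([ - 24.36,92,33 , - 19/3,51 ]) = [ - 24.36,-19/3  ,  33,51,92] 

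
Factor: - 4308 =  - 2^2*3^1*359^1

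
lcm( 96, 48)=96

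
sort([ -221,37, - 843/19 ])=[ - 221, - 843/19 , 37 ]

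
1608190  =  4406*365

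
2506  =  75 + 2431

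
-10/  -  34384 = 5/17192 =0.00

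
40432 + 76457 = 116889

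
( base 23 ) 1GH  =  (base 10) 914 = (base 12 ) 642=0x392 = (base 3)1020212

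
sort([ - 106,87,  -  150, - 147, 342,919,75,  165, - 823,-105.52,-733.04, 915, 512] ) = [ - 823 , - 733.04, - 150, - 147, - 106, -105.52, 75,87  ,  165, 342, 512 , 915, 919]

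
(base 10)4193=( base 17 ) e8b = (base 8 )10141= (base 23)7l7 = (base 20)A9D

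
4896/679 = 7 + 143/679=7.21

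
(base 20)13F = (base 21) 11d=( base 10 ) 475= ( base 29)gb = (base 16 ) 1DB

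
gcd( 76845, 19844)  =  1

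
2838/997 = 2838/997=2.85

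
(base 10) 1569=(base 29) 1P3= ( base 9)2133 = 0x621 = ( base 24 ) 2H9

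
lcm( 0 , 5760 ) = 0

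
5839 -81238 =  - 75399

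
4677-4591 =86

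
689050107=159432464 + 529617643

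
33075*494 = 16339050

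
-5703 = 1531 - 7234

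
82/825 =82/825 = 0.10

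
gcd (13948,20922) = 6974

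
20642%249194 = 20642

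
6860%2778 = 1304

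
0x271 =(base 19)1DH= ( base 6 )2521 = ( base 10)625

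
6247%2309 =1629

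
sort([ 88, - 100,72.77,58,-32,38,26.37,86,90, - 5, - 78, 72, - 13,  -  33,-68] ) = [ - 100, - 78 , - 68, - 33, -32, - 13, - 5,  26.37,  38,58, 72, 72.77,86,88,90 ] 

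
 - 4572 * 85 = -388620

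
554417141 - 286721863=267695278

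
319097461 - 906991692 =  - 587894231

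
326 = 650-324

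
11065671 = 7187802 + 3877869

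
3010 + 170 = 3180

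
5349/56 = 5349/56 = 95.52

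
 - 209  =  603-812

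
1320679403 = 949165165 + 371514238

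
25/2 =12 + 1/2=12.50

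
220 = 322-102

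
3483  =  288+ 3195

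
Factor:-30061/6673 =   -  23^1*1307^1*6673^(-1) 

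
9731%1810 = 681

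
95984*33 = 3167472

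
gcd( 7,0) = 7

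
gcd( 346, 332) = 2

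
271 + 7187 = 7458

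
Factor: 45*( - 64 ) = -2880 =- 2^6*3^2 *5^1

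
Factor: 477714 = 2^1*3^1*103^1*773^1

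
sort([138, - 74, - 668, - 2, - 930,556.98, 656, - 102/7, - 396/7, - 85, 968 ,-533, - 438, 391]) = [ - 930 , - 668, - 533, - 438, - 85 , - 74, - 396/7 , - 102/7, - 2,138,391, 556.98,656,968]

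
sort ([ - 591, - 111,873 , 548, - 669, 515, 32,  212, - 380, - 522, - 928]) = [ - 928,-669, - 591, - 522, - 380,  -  111, 32, 212  ,  515,  548, 873 ] 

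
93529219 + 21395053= 114924272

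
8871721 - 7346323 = 1525398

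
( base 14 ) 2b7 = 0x229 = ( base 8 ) 1051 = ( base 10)553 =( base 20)17d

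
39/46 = 39/46= 0.85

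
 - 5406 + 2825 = -2581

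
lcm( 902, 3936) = 43296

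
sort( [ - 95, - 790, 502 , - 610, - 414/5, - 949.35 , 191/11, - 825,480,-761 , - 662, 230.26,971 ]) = [ - 949.35 , - 825 ,- 790, - 761, - 662, - 610,-95, - 414/5,191/11, 230.26,  480,  502,971]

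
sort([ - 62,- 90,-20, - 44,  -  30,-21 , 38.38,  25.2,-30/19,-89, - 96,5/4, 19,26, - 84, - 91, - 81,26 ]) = [ - 96 , - 91, - 90 , - 89, - 84 , - 81, - 62 , - 44, - 30,-21, - 20,-30/19,5/4, 19,25.2, 26, 26,38.38 ]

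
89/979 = 1/11 = 0.09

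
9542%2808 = 1118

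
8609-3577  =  5032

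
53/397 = 53/397= 0.13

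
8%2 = 0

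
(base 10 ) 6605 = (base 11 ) 4A65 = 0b1100111001101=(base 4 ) 1213031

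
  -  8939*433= -3870587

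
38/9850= 19/4925 =0.00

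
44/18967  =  44/18967  =  0.00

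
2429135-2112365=316770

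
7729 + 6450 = 14179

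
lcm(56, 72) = 504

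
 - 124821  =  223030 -347851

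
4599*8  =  36792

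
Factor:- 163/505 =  - 5^(- 1)*101^( - 1)*163^1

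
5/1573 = 5/1573 = 0.00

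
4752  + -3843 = 909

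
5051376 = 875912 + 4175464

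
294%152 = 142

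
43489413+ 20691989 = 64181402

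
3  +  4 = 7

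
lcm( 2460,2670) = 218940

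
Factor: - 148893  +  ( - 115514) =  - 264407 = - 11^1*13^1 * 43^2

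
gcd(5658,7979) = 1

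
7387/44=167 + 39/44 = 167.89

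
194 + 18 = 212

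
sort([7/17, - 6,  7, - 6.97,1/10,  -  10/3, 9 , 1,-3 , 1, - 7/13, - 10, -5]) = [ - 10, - 6.97, -6,-5,-10/3, - 3,- 7/13 , 1/10, 7/17, 1, 1, 7,9] 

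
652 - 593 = 59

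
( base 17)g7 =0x117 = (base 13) 186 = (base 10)279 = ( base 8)427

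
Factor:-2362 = - 2^1*1181^1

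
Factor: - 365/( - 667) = 5^1*23^( - 1 )*29^( - 1 ) * 73^1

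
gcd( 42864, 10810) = 94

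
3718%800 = 518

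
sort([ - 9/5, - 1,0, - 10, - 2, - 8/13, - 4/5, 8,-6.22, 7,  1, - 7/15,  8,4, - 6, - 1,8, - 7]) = [ - 10, - 7, - 6.22, - 6, - 2, - 9/5, - 1,- 1 ,-4/5 , - 8/13, - 7/15, 0,  1, 4,  7, 8,8,8 ] 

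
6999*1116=7810884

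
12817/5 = 12817/5 = 2563.40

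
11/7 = 11/7 = 1.57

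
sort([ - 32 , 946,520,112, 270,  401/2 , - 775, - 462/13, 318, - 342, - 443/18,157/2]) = [ - 775, - 342, -462/13, - 32, - 443/18 , 157/2, 112, 401/2, 270,318,520,  946]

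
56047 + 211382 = 267429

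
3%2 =1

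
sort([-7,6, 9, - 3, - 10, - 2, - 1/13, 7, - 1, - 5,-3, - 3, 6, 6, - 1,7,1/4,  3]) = [ - 10 , - 7, - 5, - 3, - 3, - 3,-2, - 1, - 1, - 1/13, 1/4,3, 6,  6,6,7, 7 , 9] 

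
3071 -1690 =1381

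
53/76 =53/76 = 0.70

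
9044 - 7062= 1982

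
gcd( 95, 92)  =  1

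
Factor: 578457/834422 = 2^(  -  1)*3^2  *11^1*421^( - 1)*991^( - 1) *5843^1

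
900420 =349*2580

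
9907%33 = 7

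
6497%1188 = 557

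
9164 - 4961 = 4203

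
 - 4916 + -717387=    - 722303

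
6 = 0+6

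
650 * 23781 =15457650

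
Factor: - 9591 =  -3^1*23^1*139^1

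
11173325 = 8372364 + 2800961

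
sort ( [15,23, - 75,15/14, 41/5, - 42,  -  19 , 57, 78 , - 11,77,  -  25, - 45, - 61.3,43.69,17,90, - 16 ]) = [ - 75, - 61.3 , - 45, - 42, - 25 , - 19, -16, - 11,15/14,  41/5,15, 17,23, 43.69,57,77,78,90]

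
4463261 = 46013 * 97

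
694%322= 50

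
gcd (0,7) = 7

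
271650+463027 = 734677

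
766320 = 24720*31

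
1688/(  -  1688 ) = -1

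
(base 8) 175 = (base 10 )125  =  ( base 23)5A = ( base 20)65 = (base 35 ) 3k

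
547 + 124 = 671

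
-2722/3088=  - 1361/1544 = -  0.88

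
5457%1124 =961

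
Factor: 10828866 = 2^1*3^1 *1217^1 * 1483^1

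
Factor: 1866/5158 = 933/2579= 3^1*311^1*2579^( - 1 )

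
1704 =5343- 3639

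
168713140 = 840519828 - 671806688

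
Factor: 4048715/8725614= 2^( - 1 )*3^( - 1 )*5^1*11^1*617^( - 1 )*2357^( - 1)*73613^1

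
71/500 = 71/500 = 0.14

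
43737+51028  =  94765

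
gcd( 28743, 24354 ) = 33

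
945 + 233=1178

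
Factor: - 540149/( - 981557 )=751^( - 1 )*1307^( - 1 )* 540149^1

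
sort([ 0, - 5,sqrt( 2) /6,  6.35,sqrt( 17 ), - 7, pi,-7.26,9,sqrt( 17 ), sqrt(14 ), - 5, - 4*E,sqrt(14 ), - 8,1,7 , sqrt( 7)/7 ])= [ - 4*E, - 8, - 7.26, - 7, - 5, - 5,0,sqrt( 2 )/6,sqrt( 7 ) /7,  1, pi,sqrt (14), sqrt( 14), sqrt( 17 ), sqrt( 17 ),6.35, 7, 9]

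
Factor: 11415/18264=2^(-3) *5^1 = 5/8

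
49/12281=49/12281 = 0.00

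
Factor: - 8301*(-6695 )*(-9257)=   - 514459580115 = - 3^1* 5^1 * 13^1 * 103^1 * 2767^1*9257^1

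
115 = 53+62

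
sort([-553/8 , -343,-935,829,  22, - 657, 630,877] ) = [ - 935, - 657 ,-343, -553/8, 22, 630, 829,877 ]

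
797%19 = 18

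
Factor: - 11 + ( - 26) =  - 37  =  - 37^1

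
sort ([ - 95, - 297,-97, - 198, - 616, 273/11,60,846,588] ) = [ - 616,- 297, - 198,-97, - 95, 273/11 , 60,588, 846] 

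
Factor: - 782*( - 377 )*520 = 153303280 = 2^4 * 5^1*13^2  *  17^1*23^1*29^1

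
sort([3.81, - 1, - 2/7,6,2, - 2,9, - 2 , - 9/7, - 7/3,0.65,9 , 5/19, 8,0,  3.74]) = [  -  7/3 , - 2, - 2, - 9/7 , - 1, - 2/7,0,  5/19, 0.65,  2, 3.74,3.81,  6,8, 9,9]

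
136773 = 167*819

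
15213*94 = 1430022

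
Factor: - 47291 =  - 19^2*131^1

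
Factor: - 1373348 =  - 2^2*343337^1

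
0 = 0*2884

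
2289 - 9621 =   -  7332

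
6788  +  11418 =18206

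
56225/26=2162 + 1/2 = 2162.50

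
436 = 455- 19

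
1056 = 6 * 176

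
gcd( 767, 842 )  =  1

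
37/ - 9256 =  - 1 + 9219/9256 = - 0.00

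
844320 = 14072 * 60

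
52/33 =52/33 = 1.58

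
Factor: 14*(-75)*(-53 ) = 55650= 2^1*3^1*5^2*7^1* 53^1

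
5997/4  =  1499 + 1/4  =  1499.25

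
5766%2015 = 1736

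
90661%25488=14197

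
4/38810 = 2/19405= 0.00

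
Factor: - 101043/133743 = -309/409 = - 3^1*103^1 *409^(-1 ) 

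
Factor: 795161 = 795161^1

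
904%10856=904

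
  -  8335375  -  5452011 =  - 13787386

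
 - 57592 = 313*( - 184)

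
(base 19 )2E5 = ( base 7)2616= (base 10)993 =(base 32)V1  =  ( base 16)3e1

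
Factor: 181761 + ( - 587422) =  - 73^1*5557^1= -405661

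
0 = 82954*0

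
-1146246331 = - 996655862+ - 149590469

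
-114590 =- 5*22918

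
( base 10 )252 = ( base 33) 7L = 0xFC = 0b11111100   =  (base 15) 11C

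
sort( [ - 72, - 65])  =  [- 72, - 65 ] 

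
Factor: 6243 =3^1*2081^1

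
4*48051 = 192204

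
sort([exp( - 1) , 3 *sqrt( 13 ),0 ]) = [ 0, exp( - 1),3 *sqrt( 13)]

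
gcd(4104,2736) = 1368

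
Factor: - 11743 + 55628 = 5^1*67^1 * 131^1= 43885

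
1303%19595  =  1303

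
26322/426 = 61  +  56/71 = 61.79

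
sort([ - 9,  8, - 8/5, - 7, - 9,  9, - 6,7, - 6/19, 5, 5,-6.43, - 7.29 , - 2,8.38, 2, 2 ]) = [ - 9, - 9,-7.29,- 7,-6.43, - 6,-2, - 8/5,-6/19,2, 2, 5, 5,7,8, 8.38,  9]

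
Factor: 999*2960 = 2957040 = 2^4 * 3^3 *5^1*37^2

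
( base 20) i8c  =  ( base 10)7372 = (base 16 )1ccc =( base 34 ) 6cs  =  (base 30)85M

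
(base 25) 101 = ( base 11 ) 51A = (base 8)1162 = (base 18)1ge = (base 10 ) 626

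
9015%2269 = 2208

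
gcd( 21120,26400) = 5280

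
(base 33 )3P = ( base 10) 124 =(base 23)59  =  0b1111100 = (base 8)174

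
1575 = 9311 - 7736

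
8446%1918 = 774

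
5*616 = 3080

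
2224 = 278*8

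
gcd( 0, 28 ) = 28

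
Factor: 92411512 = 2^3 *97^1 * 119087^1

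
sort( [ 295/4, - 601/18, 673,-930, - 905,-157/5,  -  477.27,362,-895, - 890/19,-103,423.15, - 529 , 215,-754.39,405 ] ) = [ - 930, - 905,- 895,-754.39,- 529,-477.27,-103,-890/19, - 601/18, - 157/5,295/4,215,362, 405,423.15,673] 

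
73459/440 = 73459/440 = 166.95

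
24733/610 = 40 + 333/610  =  40.55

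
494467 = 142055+352412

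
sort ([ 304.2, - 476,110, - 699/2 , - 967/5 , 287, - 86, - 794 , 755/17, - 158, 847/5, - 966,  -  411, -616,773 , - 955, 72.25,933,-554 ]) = [ - 966 , - 955 ,  -  794, - 616,-554, - 476, - 411, - 699/2, - 967/5,-158, - 86,755/17, 72.25, 110, 847/5,287, 304.2, 773,  933 ] 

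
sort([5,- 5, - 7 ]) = [ - 7, - 5, 5]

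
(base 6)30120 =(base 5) 111221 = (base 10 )3936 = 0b111101100000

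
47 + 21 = 68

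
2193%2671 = 2193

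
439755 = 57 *7715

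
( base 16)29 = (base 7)56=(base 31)1a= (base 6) 105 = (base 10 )41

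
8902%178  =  2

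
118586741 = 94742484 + 23844257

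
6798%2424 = 1950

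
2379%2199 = 180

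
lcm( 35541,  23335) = 2310165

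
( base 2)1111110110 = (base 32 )VM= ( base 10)1014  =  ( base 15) 479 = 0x3F6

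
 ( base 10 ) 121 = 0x79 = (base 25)4L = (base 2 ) 1111001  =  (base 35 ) 3g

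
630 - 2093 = -1463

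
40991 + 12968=53959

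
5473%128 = 97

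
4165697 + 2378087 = 6543784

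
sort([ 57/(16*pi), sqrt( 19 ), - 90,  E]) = [ - 90,  57/(16* pi), E, sqrt(19 )]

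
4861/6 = 810 + 1/6  =  810.17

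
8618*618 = 5325924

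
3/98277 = 1/32759=   0.00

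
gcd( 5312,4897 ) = 83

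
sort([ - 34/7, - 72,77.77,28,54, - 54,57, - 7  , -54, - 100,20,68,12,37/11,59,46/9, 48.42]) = [ - 100, - 72, - 54, - 54, - 7, - 34/7,37/11,46/9, 12, 20, 28, 48.42,  54, 57, 59,68 , 77.77 ] 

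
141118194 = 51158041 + 89960153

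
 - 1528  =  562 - 2090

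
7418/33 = 224 + 26/33 = 224.79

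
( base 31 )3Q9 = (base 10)3698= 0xE72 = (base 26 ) 5C6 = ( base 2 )111001110010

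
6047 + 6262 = 12309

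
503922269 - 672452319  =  -168530050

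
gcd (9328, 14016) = 16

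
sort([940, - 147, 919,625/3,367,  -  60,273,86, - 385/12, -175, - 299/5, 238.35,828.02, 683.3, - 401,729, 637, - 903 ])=[ - 903, - 401, -175,-147, - 60, - 299/5, - 385/12,86,625/3 , 238.35,273,367,637,683.3,729,828.02,  919, 940] 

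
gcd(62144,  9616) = 16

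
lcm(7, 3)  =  21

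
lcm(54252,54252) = 54252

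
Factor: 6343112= 2^3*19^1*29^1* 1439^1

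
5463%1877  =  1709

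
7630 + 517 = 8147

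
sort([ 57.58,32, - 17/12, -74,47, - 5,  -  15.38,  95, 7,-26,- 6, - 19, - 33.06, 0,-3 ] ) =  [ - 74  , - 33.06, - 26,  -  19, - 15.38, - 6, - 5,-3, - 17/12 , 0,7,32,  47,57.58, 95]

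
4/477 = 4/477 = 0.01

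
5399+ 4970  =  10369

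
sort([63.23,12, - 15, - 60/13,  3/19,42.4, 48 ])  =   [  -  15,-60/13,3/19,  12, 42.4, 48,63.23 ]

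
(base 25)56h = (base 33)30P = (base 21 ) 79G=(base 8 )6334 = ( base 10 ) 3292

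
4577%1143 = 5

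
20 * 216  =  4320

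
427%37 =20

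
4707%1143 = 135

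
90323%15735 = 11648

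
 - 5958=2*( - 2979)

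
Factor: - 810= -2^1*3^4*5^1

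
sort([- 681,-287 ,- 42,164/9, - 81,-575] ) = [ - 681,-575, - 287,-81, - 42,164/9 ]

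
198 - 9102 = -8904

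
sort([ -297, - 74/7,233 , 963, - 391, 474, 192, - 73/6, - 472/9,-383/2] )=[ - 391, - 297, - 383/2, - 472/9, - 73/6, - 74/7, 192,233, 474, 963]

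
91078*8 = 728624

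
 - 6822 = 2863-9685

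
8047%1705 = 1227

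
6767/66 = 6767/66= 102.53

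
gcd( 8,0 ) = 8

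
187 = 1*187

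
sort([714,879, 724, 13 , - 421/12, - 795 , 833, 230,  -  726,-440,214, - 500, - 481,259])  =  [ - 795, - 726,- 500, -481 , - 440, - 421/12,13, 214,  230, 259,714,724, 833,879] 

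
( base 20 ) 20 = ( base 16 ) 28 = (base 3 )1111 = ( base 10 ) 40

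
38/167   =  38/167 = 0.23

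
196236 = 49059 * 4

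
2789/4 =697 + 1/4 = 697.25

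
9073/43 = 211 = 211.00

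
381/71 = 381/71=5.37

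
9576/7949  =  1+1627/7949 = 1.20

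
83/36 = 2 + 11/36 = 2.31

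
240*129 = 30960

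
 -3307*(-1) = 3307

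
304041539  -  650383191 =  -  346341652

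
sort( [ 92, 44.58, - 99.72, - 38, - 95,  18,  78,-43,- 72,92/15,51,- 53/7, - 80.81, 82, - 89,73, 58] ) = [ - 99.72, - 95,  -  89,-80.81, - 72, - 43 , - 38, - 53/7, 92/15,18,  44.58,51,58 , 73, 78,  82, 92] 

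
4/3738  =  2/1869 = 0.00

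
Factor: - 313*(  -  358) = 2^1*179^1*313^1 = 112054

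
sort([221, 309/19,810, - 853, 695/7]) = [ - 853,  309/19,695/7, 221, 810]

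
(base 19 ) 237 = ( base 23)1B4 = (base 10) 786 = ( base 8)1422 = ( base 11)655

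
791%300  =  191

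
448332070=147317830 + 301014240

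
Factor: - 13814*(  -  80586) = 1113215004 = 2^2*3^2*11^2* 37^1*6907^1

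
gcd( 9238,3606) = 2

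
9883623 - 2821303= 7062320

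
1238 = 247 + 991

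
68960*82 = 5654720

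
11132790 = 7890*1411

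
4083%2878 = 1205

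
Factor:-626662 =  - 2^1*313331^1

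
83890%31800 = 20290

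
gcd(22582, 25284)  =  14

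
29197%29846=29197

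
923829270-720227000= 203602270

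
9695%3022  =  629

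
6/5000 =3/2500 = 0.00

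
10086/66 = 1681/11= 152.82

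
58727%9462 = 1955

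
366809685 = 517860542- 151050857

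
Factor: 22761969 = 3^1 * 521^1*14563^1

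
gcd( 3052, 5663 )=7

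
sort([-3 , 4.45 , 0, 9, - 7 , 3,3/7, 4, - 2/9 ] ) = [ - 7 , -3, - 2/9, 0, 3/7,3,4,  4.45,  9 ] 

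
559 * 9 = 5031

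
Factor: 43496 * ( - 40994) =-1783075024 =- 2^4*103^1*199^1* 5437^1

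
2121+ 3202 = 5323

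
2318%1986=332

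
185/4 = 46 + 1/4= 46.25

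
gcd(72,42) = 6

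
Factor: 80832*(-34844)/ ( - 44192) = 2^3 * 3^1*31^1* 281^1*421^1*1381^( - 1) = 88015944/1381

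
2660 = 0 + 2660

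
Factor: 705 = 3^1*5^1*47^1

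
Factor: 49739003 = 43^1*1156721^1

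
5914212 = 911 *6492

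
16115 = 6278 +9837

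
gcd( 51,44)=1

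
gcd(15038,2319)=1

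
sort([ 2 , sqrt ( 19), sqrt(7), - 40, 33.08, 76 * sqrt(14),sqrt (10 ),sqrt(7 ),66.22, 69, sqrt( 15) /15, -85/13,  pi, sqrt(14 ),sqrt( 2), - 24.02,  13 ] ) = [ -40, - 24.02, - 85/13,sqrt(15)/15,sqrt (2),2,sqrt(7),sqrt( 7 ), pi, sqrt( 10),sqrt(14),sqrt(19),13, 33.08,66.22, 69,76 * sqrt(14)]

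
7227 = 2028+5199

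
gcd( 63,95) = 1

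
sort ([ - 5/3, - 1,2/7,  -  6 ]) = [ - 6, - 5/3, - 1  ,  2/7 ]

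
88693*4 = 354772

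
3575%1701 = 173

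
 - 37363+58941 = 21578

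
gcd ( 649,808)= 1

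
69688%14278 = 12576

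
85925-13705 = 72220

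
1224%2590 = 1224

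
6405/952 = 6 +99/136 = 6.73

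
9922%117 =94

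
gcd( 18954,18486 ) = 234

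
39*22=858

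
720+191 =911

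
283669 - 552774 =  - 269105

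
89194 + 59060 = 148254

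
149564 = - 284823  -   - 434387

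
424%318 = 106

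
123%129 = 123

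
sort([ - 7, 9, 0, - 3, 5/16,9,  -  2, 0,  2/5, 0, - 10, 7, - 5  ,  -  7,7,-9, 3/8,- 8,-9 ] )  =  [ - 10, - 9, -9  , - 8,-7, - 7,-5, - 3, - 2,0, 0, 0, 5/16, 3/8,2/5,7, 7, 9, 9] 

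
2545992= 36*70722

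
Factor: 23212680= 2^3 * 3^1*5^1*19^1*10181^1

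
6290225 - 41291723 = -35001498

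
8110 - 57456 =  - 49346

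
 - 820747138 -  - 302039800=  - 518707338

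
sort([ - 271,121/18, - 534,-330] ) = [-534,-330,  -  271,121/18]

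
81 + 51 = 132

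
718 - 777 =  - 59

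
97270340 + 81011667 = 178282007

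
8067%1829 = 751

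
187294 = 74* 2531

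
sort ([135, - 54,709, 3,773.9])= [ - 54, 3,135 , 709,773.9]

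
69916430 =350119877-280203447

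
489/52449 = 163/17483 = 0.01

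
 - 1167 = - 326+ - 841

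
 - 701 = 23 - 724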